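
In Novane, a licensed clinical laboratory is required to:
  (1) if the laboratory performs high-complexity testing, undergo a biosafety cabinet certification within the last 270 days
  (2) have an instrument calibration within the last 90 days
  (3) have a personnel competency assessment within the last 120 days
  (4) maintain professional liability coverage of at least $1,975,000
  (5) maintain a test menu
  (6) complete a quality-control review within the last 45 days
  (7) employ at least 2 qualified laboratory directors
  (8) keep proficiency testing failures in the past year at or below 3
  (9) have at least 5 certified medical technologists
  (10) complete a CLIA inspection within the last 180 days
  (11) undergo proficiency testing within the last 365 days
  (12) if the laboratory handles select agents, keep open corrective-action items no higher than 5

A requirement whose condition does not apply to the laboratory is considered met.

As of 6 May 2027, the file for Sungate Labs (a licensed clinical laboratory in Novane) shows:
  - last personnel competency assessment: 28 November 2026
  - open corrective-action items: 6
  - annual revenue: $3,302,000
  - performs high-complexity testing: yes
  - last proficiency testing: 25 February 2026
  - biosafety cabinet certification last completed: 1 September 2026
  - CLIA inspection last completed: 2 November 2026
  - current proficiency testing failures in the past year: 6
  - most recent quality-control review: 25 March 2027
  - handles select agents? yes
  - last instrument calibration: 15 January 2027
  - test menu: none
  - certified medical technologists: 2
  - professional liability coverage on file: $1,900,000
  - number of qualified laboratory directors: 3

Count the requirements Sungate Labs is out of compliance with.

9

1. condition 'performs high-complexity testing' holds; biosafety cabinet certification 247 days ago vs limit 270 → met
2. instrument calibration 111 days ago vs limit 90 → not met
3. personnel competency assessment 159 days ago vs limit 120 → not met
4. professional liability coverage $1,900,000 < $1,975,000 → not met
5. test menu absent → not met
6. quality-control review 42 days ago vs limit 45 → met
7. qualified laboratory directors 3 ≥ 2 → met
8. proficiency testing failures in the past year 6 > 3 → not met
9. certified medical technologists 2 < 5 → not met
10. CLIA inspection 185 days ago vs limit 180 → not met
11. proficiency testing 435 days ago vs limit 365 → not met
12. condition 'handles select agents' holds; open corrective-action items 6 > 5 → not met
Not met: 9 of 12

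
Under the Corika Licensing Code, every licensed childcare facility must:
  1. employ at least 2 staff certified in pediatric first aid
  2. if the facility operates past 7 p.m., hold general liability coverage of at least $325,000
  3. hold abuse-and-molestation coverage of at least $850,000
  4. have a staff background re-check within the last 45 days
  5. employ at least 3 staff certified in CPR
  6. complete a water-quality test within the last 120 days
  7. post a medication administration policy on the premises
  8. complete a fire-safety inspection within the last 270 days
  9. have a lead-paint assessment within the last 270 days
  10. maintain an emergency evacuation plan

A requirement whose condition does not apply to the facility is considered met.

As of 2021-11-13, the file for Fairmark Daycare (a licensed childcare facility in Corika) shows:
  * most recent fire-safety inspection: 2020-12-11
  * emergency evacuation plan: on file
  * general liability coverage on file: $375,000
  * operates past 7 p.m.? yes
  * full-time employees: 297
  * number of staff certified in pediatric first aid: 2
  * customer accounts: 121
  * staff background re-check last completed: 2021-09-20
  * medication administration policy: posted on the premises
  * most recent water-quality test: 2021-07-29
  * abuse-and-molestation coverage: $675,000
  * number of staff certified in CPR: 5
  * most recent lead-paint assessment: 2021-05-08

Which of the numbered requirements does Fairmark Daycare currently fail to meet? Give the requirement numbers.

3, 4, 8

1. staff certified in pediatric first aid 2 ≥ 2 → met
2. condition 'operates past 7 p.m.' holds; general liability coverage $375,000 ≥ $325,000 → met
3. abuse-and-molestation coverage $675,000 < $850,000 → not met
4. staff background re-check 54 days ago vs limit 45 → not met
5. staff certified in CPR 5 ≥ 3 → met
6. water-quality test 107 days ago vs limit 120 → met
7. medication administration policy present → met
8. fire-safety inspection 337 days ago vs limit 270 → not met
9. lead-paint assessment 189 days ago vs limit 270 → met
10. emergency evacuation plan present → met
Not met: 3, 4, 8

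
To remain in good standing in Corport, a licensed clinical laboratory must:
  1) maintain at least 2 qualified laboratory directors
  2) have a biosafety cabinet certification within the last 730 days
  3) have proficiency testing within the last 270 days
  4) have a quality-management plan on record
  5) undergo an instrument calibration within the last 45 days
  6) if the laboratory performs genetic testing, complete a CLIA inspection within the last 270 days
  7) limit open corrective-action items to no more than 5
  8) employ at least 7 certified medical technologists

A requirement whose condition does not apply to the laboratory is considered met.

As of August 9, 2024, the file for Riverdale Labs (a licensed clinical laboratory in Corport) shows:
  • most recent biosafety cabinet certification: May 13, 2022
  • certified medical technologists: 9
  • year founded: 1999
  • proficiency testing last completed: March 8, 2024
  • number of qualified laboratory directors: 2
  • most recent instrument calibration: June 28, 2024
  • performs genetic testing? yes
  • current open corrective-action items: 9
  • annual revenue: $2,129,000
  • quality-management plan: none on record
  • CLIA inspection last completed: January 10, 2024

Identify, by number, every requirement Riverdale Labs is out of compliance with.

1. qualified laboratory directors 2 ≥ 2 → met
2. biosafety cabinet certification 819 days ago vs limit 730 → not met
3. proficiency testing 154 days ago vs limit 270 → met
4. quality-management plan absent → not met
5. instrument calibration 42 days ago vs limit 45 → met
6. condition 'performs genetic testing' holds; CLIA inspection 212 days ago vs limit 270 → met
7. open corrective-action items 9 > 5 → not met
8. certified medical technologists 9 ≥ 7 → met
Not met: 2, 4, 7

2, 4, 7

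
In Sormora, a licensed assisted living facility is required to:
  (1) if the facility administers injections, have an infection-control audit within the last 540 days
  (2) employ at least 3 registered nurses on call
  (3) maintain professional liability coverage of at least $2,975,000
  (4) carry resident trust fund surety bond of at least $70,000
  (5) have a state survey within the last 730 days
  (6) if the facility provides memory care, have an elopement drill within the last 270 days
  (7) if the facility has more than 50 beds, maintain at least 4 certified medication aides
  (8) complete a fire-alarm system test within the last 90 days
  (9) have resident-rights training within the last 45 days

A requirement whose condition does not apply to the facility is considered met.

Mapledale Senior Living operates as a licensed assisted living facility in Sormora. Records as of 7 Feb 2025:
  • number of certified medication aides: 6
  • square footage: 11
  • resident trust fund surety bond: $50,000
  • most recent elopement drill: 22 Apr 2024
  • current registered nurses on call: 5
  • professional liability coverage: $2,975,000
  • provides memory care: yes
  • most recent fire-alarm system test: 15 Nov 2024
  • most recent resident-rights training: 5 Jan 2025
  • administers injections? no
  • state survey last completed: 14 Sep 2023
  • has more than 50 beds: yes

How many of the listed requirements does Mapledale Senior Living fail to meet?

2

1. condition 'administers injections' does not hold → requirement n/a → met
2. registered nurses on call 5 ≥ 3 → met
3. professional liability coverage $2,975,000 ≥ $2,975,000 → met
4. resident trust fund surety bond $50,000 < $70,000 → not met
5. state survey 512 days ago vs limit 730 → met
6. condition 'provides memory care' holds; elopement drill 291 days ago vs limit 270 → not met
7. condition 'has more than 50 beds' holds; certified medication aides 6 ≥ 4 → met
8. fire-alarm system test 84 days ago vs limit 90 → met
9. resident-rights training 33 days ago vs limit 45 → met
Not met: 2 of 9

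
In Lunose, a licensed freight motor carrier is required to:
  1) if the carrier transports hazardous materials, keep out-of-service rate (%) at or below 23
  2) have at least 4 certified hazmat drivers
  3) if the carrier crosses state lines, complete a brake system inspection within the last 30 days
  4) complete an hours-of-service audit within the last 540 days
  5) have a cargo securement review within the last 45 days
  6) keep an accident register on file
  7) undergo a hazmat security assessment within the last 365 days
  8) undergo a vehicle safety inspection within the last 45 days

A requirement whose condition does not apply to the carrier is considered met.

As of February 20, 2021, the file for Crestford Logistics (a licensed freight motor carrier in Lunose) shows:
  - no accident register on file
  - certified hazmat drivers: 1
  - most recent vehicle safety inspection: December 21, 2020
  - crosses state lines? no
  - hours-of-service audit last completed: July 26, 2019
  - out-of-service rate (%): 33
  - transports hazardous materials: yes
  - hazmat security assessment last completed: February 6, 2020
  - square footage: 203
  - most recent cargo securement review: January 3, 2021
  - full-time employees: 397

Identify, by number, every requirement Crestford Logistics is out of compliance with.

1. condition 'transports hazardous materials' holds; out-of-service rate (%) 33 > 23 → not met
2. certified hazmat drivers 1 < 4 → not met
3. condition 'crosses state lines' does not hold → requirement n/a → met
4. hours-of-service audit 575 days ago vs limit 540 → not met
5. cargo securement review 48 days ago vs limit 45 → not met
6. accident register absent → not met
7. hazmat security assessment 380 days ago vs limit 365 → not met
8. vehicle safety inspection 61 days ago vs limit 45 → not met
Not met: 1, 2, 4, 5, 6, 7, 8

1, 2, 4, 5, 6, 7, 8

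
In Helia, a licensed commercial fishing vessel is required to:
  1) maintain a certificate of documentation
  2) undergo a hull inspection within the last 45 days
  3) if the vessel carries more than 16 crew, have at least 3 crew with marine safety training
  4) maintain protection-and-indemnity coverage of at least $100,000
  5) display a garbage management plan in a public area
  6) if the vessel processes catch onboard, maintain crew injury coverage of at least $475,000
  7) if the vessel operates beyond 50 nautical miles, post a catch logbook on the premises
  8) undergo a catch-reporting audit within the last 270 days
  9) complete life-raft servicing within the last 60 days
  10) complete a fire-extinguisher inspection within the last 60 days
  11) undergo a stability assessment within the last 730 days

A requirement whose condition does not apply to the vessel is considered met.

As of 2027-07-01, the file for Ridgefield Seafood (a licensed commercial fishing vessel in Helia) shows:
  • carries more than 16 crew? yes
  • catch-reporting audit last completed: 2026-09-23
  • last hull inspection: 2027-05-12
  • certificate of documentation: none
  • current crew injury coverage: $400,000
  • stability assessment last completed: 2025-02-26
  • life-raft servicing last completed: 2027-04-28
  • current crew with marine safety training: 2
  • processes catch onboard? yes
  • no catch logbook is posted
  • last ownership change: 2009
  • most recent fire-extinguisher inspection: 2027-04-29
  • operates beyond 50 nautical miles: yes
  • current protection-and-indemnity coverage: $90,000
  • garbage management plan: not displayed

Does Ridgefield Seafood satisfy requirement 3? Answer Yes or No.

No

3. condition 'carries more than 16 crew' holds; crew with marine safety training 2 < 3 → not met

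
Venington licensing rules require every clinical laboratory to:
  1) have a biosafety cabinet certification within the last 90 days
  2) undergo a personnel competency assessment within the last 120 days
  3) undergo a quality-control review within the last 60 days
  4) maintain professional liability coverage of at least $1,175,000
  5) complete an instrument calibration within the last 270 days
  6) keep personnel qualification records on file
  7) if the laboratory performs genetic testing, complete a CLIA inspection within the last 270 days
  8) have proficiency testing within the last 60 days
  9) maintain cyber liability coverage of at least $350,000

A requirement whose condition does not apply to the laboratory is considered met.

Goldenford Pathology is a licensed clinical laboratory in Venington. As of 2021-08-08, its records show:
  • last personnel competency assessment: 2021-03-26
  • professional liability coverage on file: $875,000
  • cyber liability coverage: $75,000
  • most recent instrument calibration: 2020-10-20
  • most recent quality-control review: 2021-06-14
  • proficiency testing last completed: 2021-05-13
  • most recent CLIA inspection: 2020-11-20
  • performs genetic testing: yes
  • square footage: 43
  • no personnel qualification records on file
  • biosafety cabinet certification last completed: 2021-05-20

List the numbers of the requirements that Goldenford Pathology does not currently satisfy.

2, 4, 5, 6, 8, 9

1. biosafety cabinet certification 80 days ago vs limit 90 → met
2. personnel competency assessment 135 days ago vs limit 120 → not met
3. quality-control review 55 days ago vs limit 60 → met
4. professional liability coverage $875,000 < $1,175,000 → not met
5. instrument calibration 292 days ago vs limit 270 → not met
6. personnel qualification records absent → not met
7. condition 'performs genetic testing' holds; CLIA inspection 261 days ago vs limit 270 → met
8. proficiency testing 87 days ago vs limit 60 → not met
9. cyber liability coverage $75,000 < $350,000 → not met
Not met: 2, 4, 5, 6, 8, 9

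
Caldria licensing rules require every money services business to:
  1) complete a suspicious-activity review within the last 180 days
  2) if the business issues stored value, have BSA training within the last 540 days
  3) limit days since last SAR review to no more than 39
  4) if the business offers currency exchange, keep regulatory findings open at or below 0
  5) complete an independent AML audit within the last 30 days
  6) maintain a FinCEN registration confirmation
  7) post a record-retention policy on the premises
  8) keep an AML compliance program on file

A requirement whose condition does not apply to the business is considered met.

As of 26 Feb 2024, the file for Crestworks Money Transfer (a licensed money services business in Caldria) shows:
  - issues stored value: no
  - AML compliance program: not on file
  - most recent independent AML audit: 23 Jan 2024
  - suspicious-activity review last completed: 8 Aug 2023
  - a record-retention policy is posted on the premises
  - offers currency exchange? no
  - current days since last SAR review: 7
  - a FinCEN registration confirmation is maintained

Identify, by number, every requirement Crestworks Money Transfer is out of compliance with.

1, 5, 8

1. suspicious-activity review 202 days ago vs limit 180 → not met
2. condition 'issues stored value' does not hold → requirement n/a → met
3. days since last SAR review 7 ≤ 39 → met
4. condition 'offers currency exchange' does not hold → requirement n/a → met
5. independent AML audit 34 days ago vs limit 30 → not met
6. FinCEN registration confirmation present → met
7. record-retention policy present → met
8. AML compliance program absent → not met
Not met: 1, 5, 8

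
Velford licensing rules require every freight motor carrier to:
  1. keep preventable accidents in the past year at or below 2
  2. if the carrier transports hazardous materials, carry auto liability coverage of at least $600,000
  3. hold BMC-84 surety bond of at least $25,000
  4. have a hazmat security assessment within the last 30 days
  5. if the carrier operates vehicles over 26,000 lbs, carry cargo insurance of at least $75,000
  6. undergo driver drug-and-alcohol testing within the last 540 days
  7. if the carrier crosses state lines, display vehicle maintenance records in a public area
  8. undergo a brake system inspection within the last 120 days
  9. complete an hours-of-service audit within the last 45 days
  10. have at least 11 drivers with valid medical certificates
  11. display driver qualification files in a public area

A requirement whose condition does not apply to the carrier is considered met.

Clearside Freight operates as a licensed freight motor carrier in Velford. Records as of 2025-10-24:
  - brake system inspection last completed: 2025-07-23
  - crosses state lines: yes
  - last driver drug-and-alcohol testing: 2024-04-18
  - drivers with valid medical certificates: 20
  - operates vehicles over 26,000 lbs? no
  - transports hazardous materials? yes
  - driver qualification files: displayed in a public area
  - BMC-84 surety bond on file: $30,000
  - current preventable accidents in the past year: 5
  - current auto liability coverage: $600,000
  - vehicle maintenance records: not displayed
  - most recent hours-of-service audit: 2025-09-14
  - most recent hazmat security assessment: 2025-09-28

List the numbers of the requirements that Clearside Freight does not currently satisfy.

1. preventable accidents in the past year 5 > 2 → not met
2. condition 'transports hazardous materials' holds; auto liability coverage $600,000 ≥ $600,000 → met
3. BMC-84 surety bond $30,000 ≥ $25,000 → met
4. hazmat security assessment 26 days ago vs limit 30 → met
5. condition 'operates vehicles over 26,000 lbs' does not hold → requirement n/a → met
6. driver drug-and-alcohol testing 554 days ago vs limit 540 → not met
7. condition 'crosses state lines' holds; vehicle maintenance records absent → not met
8. brake system inspection 93 days ago vs limit 120 → met
9. hours-of-service audit 40 days ago vs limit 45 → met
10. drivers with valid medical certificates 20 ≥ 11 → met
11. driver qualification files present → met
Not met: 1, 6, 7

1, 6, 7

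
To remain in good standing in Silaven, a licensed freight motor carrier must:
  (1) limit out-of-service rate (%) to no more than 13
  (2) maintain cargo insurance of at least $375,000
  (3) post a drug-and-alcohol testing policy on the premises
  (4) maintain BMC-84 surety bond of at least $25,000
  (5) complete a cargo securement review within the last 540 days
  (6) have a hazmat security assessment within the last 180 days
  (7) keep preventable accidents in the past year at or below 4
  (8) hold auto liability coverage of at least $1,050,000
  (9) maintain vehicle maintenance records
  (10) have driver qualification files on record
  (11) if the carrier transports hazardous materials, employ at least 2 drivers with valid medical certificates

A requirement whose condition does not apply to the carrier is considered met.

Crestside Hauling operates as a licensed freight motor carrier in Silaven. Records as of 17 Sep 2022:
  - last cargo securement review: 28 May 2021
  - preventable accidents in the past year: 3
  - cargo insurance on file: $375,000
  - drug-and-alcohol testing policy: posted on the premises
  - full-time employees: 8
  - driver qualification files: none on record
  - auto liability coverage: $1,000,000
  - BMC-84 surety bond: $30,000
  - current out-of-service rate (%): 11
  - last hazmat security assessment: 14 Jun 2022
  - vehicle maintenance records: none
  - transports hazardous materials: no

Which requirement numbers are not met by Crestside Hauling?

1. out-of-service rate (%) 11 ≤ 13 → met
2. cargo insurance $375,000 ≥ $375,000 → met
3. drug-and-alcohol testing policy present → met
4. BMC-84 surety bond $30,000 ≥ $25,000 → met
5. cargo securement review 477 days ago vs limit 540 → met
6. hazmat security assessment 95 days ago vs limit 180 → met
7. preventable accidents in the past year 3 ≤ 4 → met
8. auto liability coverage $1,000,000 < $1,050,000 → not met
9. vehicle maintenance records absent → not met
10. driver qualification files absent → not met
11. condition 'transports hazardous materials' does not hold → requirement n/a → met
Not met: 8, 9, 10

8, 9, 10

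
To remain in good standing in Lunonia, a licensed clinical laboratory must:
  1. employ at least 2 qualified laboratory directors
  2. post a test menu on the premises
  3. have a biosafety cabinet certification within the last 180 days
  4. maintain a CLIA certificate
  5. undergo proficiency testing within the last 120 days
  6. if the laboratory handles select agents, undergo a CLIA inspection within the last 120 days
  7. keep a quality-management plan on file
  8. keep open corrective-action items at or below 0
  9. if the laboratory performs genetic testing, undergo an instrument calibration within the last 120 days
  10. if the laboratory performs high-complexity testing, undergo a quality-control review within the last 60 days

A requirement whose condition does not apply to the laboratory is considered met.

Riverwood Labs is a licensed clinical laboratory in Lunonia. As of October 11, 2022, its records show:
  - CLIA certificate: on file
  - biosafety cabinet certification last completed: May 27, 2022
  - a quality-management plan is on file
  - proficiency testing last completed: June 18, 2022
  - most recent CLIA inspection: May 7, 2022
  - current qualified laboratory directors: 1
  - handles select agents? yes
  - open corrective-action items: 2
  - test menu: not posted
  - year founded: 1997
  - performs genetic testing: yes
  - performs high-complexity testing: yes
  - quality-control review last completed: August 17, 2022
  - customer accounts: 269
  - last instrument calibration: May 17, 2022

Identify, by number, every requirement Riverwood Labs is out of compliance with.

1, 2, 6, 8, 9

1. qualified laboratory directors 1 < 2 → not met
2. test menu absent → not met
3. biosafety cabinet certification 137 days ago vs limit 180 → met
4. CLIA certificate present → met
5. proficiency testing 115 days ago vs limit 120 → met
6. condition 'handles select agents' holds; CLIA inspection 157 days ago vs limit 120 → not met
7. quality-management plan present → met
8. open corrective-action items 2 > 0 → not met
9. condition 'performs genetic testing' holds; instrument calibration 147 days ago vs limit 120 → not met
10. condition 'performs high-complexity testing' holds; quality-control review 55 days ago vs limit 60 → met
Not met: 1, 2, 6, 8, 9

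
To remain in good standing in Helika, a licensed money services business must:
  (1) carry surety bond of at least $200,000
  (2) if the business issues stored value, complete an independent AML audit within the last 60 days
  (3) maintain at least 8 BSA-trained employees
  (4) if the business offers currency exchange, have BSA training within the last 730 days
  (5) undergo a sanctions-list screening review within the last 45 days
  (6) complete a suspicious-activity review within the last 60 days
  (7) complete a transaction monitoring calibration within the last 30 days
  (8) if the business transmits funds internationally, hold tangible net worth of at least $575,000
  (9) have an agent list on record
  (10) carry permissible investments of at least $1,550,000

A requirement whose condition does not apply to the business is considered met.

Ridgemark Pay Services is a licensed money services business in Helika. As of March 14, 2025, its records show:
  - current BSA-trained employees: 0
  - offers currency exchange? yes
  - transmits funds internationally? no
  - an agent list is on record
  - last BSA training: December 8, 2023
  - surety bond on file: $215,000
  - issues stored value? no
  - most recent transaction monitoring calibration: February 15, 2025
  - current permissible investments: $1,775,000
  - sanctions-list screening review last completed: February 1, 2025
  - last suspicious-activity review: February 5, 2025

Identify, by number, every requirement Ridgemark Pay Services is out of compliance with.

1. surety bond $215,000 ≥ $200,000 → met
2. condition 'issues stored value' does not hold → requirement n/a → met
3. BSA-trained employees 0 < 8 → not met
4. condition 'offers currency exchange' holds; BSA training 462 days ago vs limit 730 → met
5. sanctions-list screening review 41 days ago vs limit 45 → met
6. suspicious-activity review 37 days ago vs limit 60 → met
7. transaction monitoring calibration 27 days ago vs limit 30 → met
8. condition 'transmits funds internationally' does not hold → requirement n/a → met
9. agent list present → met
10. permissible investments $1,775,000 ≥ $1,550,000 → met
Not met: 3

3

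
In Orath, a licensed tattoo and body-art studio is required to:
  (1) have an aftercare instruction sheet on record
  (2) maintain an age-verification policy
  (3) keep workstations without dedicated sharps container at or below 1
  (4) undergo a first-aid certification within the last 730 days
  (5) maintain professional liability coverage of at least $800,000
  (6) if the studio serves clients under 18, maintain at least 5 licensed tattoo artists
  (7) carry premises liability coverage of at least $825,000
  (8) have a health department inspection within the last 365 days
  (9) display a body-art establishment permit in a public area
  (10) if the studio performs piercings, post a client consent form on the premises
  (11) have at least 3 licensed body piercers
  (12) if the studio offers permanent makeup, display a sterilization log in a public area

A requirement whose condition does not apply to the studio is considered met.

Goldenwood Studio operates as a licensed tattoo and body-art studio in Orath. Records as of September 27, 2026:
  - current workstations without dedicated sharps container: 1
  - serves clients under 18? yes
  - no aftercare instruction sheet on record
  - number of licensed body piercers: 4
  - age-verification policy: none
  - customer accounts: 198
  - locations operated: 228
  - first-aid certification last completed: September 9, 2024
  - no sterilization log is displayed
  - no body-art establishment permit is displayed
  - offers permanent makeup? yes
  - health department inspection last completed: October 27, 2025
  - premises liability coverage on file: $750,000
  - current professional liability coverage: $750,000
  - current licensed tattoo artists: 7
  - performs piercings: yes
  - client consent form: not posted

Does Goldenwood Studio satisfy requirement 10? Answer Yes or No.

No

10. condition 'performs piercings' holds; client consent form absent → not met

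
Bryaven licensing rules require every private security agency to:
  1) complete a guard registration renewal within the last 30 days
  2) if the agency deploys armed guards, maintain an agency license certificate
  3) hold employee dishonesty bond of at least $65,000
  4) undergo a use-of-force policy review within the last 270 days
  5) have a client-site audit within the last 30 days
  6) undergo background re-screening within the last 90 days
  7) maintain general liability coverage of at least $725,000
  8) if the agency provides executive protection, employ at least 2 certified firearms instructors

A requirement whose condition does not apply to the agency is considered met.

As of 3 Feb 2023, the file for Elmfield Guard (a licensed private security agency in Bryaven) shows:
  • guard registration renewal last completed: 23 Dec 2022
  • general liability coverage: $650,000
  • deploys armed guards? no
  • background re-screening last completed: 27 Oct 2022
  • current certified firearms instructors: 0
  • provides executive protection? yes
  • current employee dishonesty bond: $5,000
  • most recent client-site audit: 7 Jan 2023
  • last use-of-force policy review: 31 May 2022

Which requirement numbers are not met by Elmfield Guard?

1, 3, 6, 7, 8

1. guard registration renewal 42 days ago vs limit 30 → not met
2. condition 'deploys armed guards' does not hold → requirement n/a → met
3. employee dishonesty bond $5,000 < $65,000 → not met
4. use-of-force policy review 248 days ago vs limit 270 → met
5. client-site audit 27 days ago vs limit 30 → met
6. background re-screening 99 days ago vs limit 90 → not met
7. general liability coverage $650,000 < $725,000 → not met
8. condition 'provides executive protection' holds; certified firearms instructors 0 < 2 → not met
Not met: 1, 3, 6, 7, 8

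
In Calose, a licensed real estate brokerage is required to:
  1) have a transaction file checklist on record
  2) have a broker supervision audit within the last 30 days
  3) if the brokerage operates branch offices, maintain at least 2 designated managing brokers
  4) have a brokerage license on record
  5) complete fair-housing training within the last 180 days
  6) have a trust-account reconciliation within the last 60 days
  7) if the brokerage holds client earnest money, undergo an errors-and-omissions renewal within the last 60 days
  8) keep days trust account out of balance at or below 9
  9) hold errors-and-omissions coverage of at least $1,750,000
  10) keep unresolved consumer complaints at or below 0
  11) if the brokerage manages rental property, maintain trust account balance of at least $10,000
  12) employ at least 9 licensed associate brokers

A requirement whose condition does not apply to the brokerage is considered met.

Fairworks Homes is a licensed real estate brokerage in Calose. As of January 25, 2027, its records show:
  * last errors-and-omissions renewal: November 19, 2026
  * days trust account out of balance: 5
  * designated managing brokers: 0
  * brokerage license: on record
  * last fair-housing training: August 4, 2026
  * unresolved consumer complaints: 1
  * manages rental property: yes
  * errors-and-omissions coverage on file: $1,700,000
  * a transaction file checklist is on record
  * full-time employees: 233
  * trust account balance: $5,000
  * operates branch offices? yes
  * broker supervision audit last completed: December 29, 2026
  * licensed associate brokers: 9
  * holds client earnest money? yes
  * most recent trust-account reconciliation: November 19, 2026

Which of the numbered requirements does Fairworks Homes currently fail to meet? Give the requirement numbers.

3, 6, 7, 9, 10, 11

1. transaction file checklist present → met
2. broker supervision audit 27 days ago vs limit 30 → met
3. condition 'operates branch offices' holds; designated managing brokers 0 < 2 → not met
4. brokerage license present → met
5. fair-housing training 174 days ago vs limit 180 → met
6. trust-account reconciliation 67 days ago vs limit 60 → not met
7. condition 'holds client earnest money' holds; errors-and-omissions renewal 67 days ago vs limit 60 → not met
8. days trust account out of balance 5 ≤ 9 → met
9. errors-and-omissions coverage $1,700,000 < $1,750,000 → not met
10. unresolved consumer complaints 1 > 0 → not met
11. condition 'manages rental property' holds; trust account balance $5,000 < $10,000 → not met
12. licensed associate brokers 9 ≥ 9 → met
Not met: 3, 6, 7, 9, 10, 11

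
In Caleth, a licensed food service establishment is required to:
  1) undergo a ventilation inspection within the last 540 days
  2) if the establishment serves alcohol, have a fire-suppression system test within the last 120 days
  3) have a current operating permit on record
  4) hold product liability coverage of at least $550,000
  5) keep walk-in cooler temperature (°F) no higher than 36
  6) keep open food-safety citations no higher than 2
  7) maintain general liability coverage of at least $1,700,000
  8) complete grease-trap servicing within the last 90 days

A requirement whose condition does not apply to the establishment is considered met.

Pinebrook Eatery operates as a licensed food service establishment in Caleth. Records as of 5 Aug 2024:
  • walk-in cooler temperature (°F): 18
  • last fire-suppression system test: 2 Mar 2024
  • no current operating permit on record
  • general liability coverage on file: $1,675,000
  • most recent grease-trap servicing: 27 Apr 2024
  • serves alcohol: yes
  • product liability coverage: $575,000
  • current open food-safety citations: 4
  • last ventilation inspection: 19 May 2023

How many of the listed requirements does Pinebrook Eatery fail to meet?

5

1. ventilation inspection 444 days ago vs limit 540 → met
2. condition 'serves alcohol' holds; fire-suppression system test 156 days ago vs limit 120 → not met
3. current operating permit absent → not met
4. product liability coverage $575,000 ≥ $550,000 → met
5. walk-in cooler temperature (°F) 18 ≤ 36 → met
6. open food-safety citations 4 > 2 → not met
7. general liability coverage $1,675,000 < $1,700,000 → not met
8. grease-trap servicing 100 days ago vs limit 90 → not met
Not met: 5 of 8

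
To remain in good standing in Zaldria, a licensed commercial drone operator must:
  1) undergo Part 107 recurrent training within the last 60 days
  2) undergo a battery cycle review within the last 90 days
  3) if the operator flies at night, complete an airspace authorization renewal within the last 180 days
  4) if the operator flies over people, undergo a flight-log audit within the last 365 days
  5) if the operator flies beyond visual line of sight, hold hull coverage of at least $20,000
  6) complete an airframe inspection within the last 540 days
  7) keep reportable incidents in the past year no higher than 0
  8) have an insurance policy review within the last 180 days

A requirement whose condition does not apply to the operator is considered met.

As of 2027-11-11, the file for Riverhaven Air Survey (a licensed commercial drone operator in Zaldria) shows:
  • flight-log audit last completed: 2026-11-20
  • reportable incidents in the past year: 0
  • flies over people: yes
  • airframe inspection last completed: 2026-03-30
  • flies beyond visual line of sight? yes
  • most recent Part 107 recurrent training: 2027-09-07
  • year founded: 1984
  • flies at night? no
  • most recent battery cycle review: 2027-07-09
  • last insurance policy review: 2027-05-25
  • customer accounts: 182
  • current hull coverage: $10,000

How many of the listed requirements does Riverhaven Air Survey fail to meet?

1. Part 107 recurrent training 65 days ago vs limit 60 → not met
2. battery cycle review 125 days ago vs limit 90 → not met
3. condition 'flies at night' does not hold → requirement n/a → met
4. condition 'flies over people' holds; flight-log audit 356 days ago vs limit 365 → met
5. condition 'flies beyond visual line of sight' holds; hull coverage $10,000 < $20,000 → not met
6. airframe inspection 591 days ago vs limit 540 → not met
7. reportable incidents in the past year 0 ≤ 0 → met
8. insurance policy review 170 days ago vs limit 180 → met
Not met: 4 of 8

4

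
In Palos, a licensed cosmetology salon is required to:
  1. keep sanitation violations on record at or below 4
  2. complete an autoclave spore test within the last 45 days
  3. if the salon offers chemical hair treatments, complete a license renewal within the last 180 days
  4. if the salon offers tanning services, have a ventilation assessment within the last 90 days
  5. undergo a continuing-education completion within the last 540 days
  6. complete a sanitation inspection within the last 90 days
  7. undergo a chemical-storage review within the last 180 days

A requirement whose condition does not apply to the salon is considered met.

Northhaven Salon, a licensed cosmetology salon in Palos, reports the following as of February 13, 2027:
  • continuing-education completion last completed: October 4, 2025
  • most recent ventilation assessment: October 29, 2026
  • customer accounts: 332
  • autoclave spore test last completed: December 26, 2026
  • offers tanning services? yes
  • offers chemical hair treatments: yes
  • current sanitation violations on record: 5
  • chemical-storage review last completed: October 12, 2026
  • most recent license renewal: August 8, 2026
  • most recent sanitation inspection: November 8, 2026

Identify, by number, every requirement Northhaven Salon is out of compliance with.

1, 2, 3, 4, 6

1. sanitation violations on record 5 > 4 → not met
2. autoclave spore test 49 days ago vs limit 45 → not met
3. condition 'offers chemical hair treatments' holds; license renewal 189 days ago vs limit 180 → not met
4. condition 'offers tanning services' holds; ventilation assessment 107 days ago vs limit 90 → not met
5. continuing-education completion 497 days ago vs limit 540 → met
6. sanitation inspection 97 days ago vs limit 90 → not met
7. chemical-storage review 124 days ago vs limit 180 → met
Not met: 1, 2, 3, 4, 6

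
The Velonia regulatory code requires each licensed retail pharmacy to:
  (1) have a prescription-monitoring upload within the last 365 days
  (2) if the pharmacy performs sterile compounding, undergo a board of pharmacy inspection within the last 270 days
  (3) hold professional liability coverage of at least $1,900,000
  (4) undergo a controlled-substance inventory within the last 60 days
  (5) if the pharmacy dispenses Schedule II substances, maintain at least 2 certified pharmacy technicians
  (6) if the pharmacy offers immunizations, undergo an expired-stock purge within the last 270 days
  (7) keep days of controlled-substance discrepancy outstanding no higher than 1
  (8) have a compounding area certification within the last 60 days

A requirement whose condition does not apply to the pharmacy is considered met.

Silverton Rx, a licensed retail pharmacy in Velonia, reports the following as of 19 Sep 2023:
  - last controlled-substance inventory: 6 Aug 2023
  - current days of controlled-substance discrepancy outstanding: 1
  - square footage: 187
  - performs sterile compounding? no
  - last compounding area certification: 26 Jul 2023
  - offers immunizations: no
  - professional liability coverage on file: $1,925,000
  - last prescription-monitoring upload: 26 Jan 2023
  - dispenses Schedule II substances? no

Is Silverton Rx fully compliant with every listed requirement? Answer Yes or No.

1. prescription-monitoring upload 236 days ago vs limit 365 → met
2. condition 'performs sterile compounding' does not hold → requirement n/a → met
3. professional liability coverage $1,925,000 ≥ $1,900,000 → met
4. controlled-substance inventory 44 days ago vs limit 60 → met
5. condition 'dispenses Schedule II substances' does not hold → requirement n/a → met
6. condition 'offers immunizations' does not hold → requirement n/a → met
7. days of controlled-substance discrepancy outstanding 1 ≤ 1 → met
8. compounding area certification 55 days ago vs limit 60 → met
All met.

Yes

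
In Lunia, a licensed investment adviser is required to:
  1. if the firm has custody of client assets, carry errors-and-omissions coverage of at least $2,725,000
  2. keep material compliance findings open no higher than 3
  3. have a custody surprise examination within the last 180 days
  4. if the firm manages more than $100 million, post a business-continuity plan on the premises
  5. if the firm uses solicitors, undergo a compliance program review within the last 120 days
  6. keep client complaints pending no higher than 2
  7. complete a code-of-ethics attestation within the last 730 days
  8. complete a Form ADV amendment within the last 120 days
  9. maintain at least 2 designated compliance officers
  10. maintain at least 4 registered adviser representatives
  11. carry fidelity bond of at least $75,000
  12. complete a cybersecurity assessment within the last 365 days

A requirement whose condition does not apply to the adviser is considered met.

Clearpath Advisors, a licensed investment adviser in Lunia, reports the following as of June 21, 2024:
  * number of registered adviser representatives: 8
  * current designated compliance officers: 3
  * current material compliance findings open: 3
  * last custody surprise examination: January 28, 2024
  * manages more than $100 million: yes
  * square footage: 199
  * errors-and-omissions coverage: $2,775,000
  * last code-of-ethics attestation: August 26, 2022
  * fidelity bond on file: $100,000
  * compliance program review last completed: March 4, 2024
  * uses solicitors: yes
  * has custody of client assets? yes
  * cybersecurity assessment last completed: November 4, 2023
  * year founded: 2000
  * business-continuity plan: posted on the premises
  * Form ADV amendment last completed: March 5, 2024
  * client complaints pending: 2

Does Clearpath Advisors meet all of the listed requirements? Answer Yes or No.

Yes

1. condition 'has custody of client assets' holds; errors-and-omissions coverage $2,775,000 ≥ $2,725,000 → met
2. material compliance findings open 3 ≤ 3 → met
3. custody surprise examination 145 days ago vs limit 180 → met
4. condition 'manages more than $100 million' holds; business-continuity plan present → met
5. condition 'uses solicitors' holds; compliance program review 109 days ago vs limit 120 → met
6. client complaints pending 2 ≤ 2 → met
7. code-of-ethics attestation 665 days ago vs limit 730 → met
8. Form ADV amendment 108 days ago vs limit 120 → met
9. designated compliance officers 3 ≥ 2 → met
10. registered adviser representatives 8 ≥ 4 → met
11. fidelity bond $100,000 ≥ $75,000 → met
12. cybersecurity assessment 230 days ago vs limit 365 → met
All met.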